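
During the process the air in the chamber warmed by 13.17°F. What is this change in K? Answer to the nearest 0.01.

An interval of 1°F corresponds to 5/9 K.
13.17 × 5/9 = 7.32.

7.32 K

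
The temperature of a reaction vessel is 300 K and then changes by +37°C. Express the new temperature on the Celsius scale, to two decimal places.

63.85°C

Initial temperature in Celsius: 300 - 273.15 = 26.8500°C.
Final Celsius temperature: 26.8500 + 37.0000 = 63.8500°C.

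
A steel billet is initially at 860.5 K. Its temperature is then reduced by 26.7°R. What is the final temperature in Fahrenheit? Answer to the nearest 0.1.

Initial temperature in Celsius: 860.5 - 273.15 = 587.3500°C.
The 26.7°R change is an interval, so only the factor 5/9 applies: -26.7 × 5/9 = -14.8333°C.
Final Celsius temperature: 587.3500 - 14.8333 = 572.5167°C.
In Fahrenheit: 572.5167 × 1.8 + 32 = 1062.5°F.

1062.5°F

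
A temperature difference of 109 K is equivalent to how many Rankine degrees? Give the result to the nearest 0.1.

For a temperature interval the offset drops out; only the factor 1.8 applies.
109 × 1.8 = 196.2.

196.2°R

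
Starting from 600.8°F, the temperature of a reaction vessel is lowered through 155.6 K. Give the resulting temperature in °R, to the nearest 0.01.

780.39°R

Initial temperature in Celsius: (600.8 - 32) × 5/9 = 316.0000°C.
The 155.6 K change is an interval; Kelvin and Celsius degrees are the same size, so ΔC = -155.6°C.
Final Celsius temperature: 316.0000 - 155.6000 = 160.4000°C.
In Rankine: 160.4000 × 1.8 + 491.67 = 780.39°R.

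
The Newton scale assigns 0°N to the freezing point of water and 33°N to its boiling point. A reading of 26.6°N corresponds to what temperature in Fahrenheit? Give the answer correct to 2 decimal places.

177.09°F

Linear interpolation between the fixed points: C = (26.6 - 0) × 100 / (33 - 0) = 80.6061°C.
Then 80.6061 × 1.8 + 32 = 177.09°F.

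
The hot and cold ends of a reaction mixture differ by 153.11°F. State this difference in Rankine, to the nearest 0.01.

153.11°R

Fahrenheit and Rankine degrees are the same size, so the interval is unchanged: 153.11.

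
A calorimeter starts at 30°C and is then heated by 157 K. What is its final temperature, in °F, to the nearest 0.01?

368.60°F

The 157 K change is an interval; Kelvin and Celsius degrees are the same size, so ΔC = +157°C.
Final Celsius temperature: 30.0000 + 157.0000 = 187.0000°C.
In Fahrenheit: 187.0000 × 1.8 + 32 = 368.60°F.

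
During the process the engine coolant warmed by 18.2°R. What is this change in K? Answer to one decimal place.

An interval of 1°R corresponds to 5/9 K.
18.2 × 5/9 = 10.1.

10.1 K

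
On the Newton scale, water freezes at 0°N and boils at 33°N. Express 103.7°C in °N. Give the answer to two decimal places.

Linearly onto the Newton scale: 0 + (103.7000 / 100) × (33 - 0) = 34.22°N.

34.22°N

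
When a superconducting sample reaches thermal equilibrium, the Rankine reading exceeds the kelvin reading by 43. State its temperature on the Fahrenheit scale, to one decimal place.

Let x be the Rankine reading; then the kelvin reading is 5/9·x.
(5/9·x) - x = -43  ⇒  (-4/9)·x = -43  ⇒  x = 96.7500°R.
In Celsius: (96.75 - 491.67) × 5/9 = -219.4000°C.
In Fahrenheit: -219.4000 × 1.8 + 32 = -362.9°F.

-362.9°F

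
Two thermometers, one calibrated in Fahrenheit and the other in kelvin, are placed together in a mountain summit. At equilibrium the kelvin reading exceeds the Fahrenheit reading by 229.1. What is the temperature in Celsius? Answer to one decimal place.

15.1°C

Let x be the Fahrenheit reading; then the kelvin reading is 5/9·x + 255.372.
(5/9·x + 255.372) - x = 229.1  ⇒  (-4/9)·x = -26.2722  ⇒  x = 59.1125°F.
In Celsius: (59.1125 - 32) × 5/9 = 15.1°C.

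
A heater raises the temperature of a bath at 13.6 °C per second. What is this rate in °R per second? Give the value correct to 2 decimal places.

24.48 °R/second

Since only a temperature interval is involved, the additive offset between the scales drops out.
A change of 1°C is a change of 1.8°R, so 13.6 × 1.8 = 24.48.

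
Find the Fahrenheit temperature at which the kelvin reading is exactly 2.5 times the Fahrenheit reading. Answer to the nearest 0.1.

Let F be the Fahrenheit reading. The kelvin reading is K = 5/9·F + 255.372.
Require K = 2.5·F: 5/9·F + 255.372 = 2.5·F.
(-35/18)·F = -255.372  ⇒  F = 131.3.

131.3°F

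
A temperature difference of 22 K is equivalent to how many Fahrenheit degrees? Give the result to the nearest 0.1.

39.6°F

For a temperature interval the offset drops out; only the factor 1.8 applies.
22 × 1.8 = 39.6.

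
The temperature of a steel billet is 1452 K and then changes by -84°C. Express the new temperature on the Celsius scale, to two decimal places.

1094.85°C

Initial temperature in Celsius: 1452 - 273.15 = 1178.8500°C.
Final Celsius temperature: 1178.8500 - 84.0000 = 1094.8500°C.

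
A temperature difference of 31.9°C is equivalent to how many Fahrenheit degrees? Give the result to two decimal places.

57.42°F

An interval of 1°C corresponds to 1.8°F.
31.9 × 1.8 = 57.42.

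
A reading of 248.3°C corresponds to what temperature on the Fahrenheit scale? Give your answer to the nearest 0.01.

In Fahrenheit: 248.3000 × 1.8 + 32 = 478.94°F.

478.94°F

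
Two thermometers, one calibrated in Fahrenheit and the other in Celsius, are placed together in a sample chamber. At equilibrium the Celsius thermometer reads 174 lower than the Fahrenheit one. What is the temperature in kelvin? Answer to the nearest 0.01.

450.65 K

Let x be the Fahrenheit reading; then the Celsius reading is 5/9·x - 17.7778.
(5/9·x - 17.7778) - x = -174  ⇒  (-4/9)·x = -156.222  ⇒  x = 351.5000°F.
In Celsius: (351.5 - 32) × 5/9 = 177.5000°C.
In kelvin: 177.5000 + 273.15 = 450.65 K.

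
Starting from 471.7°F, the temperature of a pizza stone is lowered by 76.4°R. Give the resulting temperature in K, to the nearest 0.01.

Initial temperature in Celsius: (471.7 - 32) × 5/9 = 244.2778°C.
The 76.4°R change is an interval, so only the factor 5/9 applies: -76.4 × 5/9 = -42.4444°C.
Final Celsius temperature: 244.2778 - 42.4444 = 201.8333°C.
In kelvin: 201.8333 + 273.15 = 474.98 K.

474.98 K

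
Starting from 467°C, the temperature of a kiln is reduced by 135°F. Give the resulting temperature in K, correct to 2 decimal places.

The 135°F change is an interval, so only the factor 5/9 applies: -135 × 5/9 = -75.0000°C.
Final Celsius temperature: 467.0000 - 75.0000 = 392.0000°C.
In kelvin: 392.0000 + 273.15 = 665.15 K.

665.15 K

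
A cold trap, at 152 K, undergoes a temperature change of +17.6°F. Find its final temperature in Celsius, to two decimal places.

Initial temperature in Celsius: 152 - 273.15 = -121.1500°C.
The 17.6°F change is an interval, so only the factor 5/9 applies: +17.6 × 5/9 = +9.7778°C.
Final Celsius temperature: -121.1500 + 9.7778 = -111.3722°C.

-111.37°C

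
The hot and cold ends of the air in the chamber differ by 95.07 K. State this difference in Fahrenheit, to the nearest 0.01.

171.13°F

An interval of 1 K corresponds to 1.8°F.
95.07 × 1.8 = 171.13.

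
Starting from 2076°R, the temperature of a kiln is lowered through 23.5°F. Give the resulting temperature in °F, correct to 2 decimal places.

1592.83°F

Initial temperature in Celsius: (2076 - 491.67) × 5/9 = 880.1833°C.
The 23.5°F change is an interval, so only the factor 5/9 applies: -23.5 × 5/9 = -13.0556°C.
Final Celsius temperature: 880.1833 - 13.0556 = 867.1278°C.
In Fahrenheit: 867.1278 × 1.8 + 32 = 1592.83°F.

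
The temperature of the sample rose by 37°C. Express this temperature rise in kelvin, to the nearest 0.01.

37.00 K

Celsius and kelvin degrees are the same size, so the interval is unchanged: 37.00.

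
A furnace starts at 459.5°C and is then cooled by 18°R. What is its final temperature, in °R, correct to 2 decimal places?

The 18°R change is an interval, so only the factor 5/9 applies: -18 × 5/9 = -10.0000°C.
Final Celsius temperature: 459.5000 - 10.0000 = 449.5000°C.
In Rankine: 449.5000 × 1.8 + 491.67 = 1300.77°R.

1300.77°R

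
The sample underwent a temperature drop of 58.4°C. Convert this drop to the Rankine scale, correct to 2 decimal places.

An interval of 1°C corresponds to 1.8°R.
58.4 × 1.8 = 105.12.

105.12°R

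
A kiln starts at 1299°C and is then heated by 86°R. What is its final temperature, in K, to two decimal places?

The 86°R change is an interval, so only the factor 5/9 applies: +86 × 5/9 = +47.7778°C.
Final Celsius temperature: 1299.0000 + 47.7778 = 1346.7778°C.
In kelvin: 1346.7778 + 273.15 = 1619.93 K.

1619.93 K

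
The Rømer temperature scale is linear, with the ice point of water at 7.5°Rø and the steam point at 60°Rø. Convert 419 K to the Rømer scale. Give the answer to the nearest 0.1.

First in Celsius: 419 - 273.15 = 145.8500°C.
Linearly onto the Rømer scale: 7.5 + (145.8500 / 100) × (60 - 7.5) = 84.1°Rø.

84.1°Rø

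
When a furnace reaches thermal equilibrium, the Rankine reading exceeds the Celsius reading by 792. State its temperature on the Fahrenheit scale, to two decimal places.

Let x be the Celsius reading; then the Rankine reading is 1.8·x + 491.67.
(1.8·x + 491.67) - x = 792  ⇒  (0.8)·x = 300.33  ⇒  x = 375.4125°C.
In Fahrenheit: 375.4125 × 1.8 + 32 = 707.74°F.

707.74°F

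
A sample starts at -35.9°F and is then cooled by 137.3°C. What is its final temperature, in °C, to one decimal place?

Initial temperature in Celsius: (-35.9 - 32) × 5/9 = -37.7222°C.
Final Celsius temperature: -37.7222 - 137.3000 = -175.0222°C.

-175.0°C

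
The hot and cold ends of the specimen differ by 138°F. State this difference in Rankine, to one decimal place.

138.0°R

Fahrenheit and Rankine degrees are the same size, so the interval is unchanged: 138.0.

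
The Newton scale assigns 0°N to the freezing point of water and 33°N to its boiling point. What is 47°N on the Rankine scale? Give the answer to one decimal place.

Linear interpolation between the fixed points: C = (47 - 0) × 100 / (33 - 0) = 142.4242°C.
Then 142.4242 × 1.8 + 491.67 = 748.0°R.

748.0°R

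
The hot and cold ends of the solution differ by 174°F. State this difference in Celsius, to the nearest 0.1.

96.7°C

An interval of 1°F corresponds to 5/9°C.
174 × 5/9 = 96.7.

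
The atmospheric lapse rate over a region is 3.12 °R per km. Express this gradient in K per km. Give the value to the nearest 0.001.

Since only a temperature interval is involved, the additive offset between the scales drops out.
A change of 1°R is a change of 5/9 K, so 3.12 × 5/9 = 1.733.

1.733 K/km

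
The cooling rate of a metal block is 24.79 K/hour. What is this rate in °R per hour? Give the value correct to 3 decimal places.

Since only a temperature interval is involved, the additive offset between the scales drops out.
A change of 1 K is a change of 1.8°R, so 24.79 × 1.8 = 44.622.

44.622 °R/hour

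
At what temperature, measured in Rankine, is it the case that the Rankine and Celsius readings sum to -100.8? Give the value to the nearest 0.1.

Let R be the Rankine reading. The Celsius reading is C = 5/9·R - 273.15.
Require R + C = -100.8: (14/9)·R - 273.15 = -100.8.
R = (-100.8 + 273.15) / (14/9) = 110.8.

110.8°R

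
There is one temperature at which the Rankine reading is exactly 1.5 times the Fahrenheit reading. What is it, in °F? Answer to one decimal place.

Let F be the Fahrenheit reading. The Rankine reading is R = 1·F + 459.67.
Require R = 1.5·F: 1·F + 459.67 = 1.5·F.
(-0.5)·F = -459.67  ⇒  F = 919.3.

919.3°F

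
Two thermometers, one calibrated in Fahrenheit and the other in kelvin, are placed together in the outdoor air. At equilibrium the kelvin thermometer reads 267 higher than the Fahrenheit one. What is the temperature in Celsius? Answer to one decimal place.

Let x be the Fahrenheit reading; then the kelvin reading is 5/9·x + 255.372.
(5/9·x + 255.372) - x = 267  ⇒  (-4/9)·x = 11.6278  ⇒  x = -26.1625°F.
In Celsius: (-26.1625 - 32) × 5/9 = -32.3°C.

-32.3°C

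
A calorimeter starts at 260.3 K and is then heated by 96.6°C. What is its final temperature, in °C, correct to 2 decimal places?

Initial temperature in Celsius: 260.3 - 273.15 = -12.8500°C.
Final Celsius temperature: -12.8500 + 96.6000 = 83.7500°C.

83.75°C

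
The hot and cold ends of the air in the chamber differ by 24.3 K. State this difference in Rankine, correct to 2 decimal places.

43.74°R

Only the scale ratio 1.8 matters for a change in temperature.
24.3 × 1.8 = 43.74.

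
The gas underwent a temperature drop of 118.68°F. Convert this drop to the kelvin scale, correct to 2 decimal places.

Only the scale ratio 5/9 matters for a change in temperature.
118.68 × 5/9 = 65.93.

65.93 K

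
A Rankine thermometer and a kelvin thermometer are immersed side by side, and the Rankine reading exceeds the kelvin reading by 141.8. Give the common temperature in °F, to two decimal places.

Let x be the Rankine reading; then the kelvin reading is 5/9·x.
(5/9·x) - x = -141.8  ⇒  (-4/9)·x = -141.8  ⇒  x = 319.0500°R.
In Celsius: (319.05 - 491.67) × 5/9 = -95.9000°C.
In Fahrenheit: -95.9000 × 1.8 + 32 = -140.62°F.

-140.62°F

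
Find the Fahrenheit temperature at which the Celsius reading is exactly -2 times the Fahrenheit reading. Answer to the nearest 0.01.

6.96°F

Let F be the Fahrenheit reading. The Celsius reading is C = 5/9·F - 17.7778.
Require C = -2·F: 5/9·F - 17.7778 = -2·F.
(23/9)·F = 17.7778  ⇒  F = 6.96.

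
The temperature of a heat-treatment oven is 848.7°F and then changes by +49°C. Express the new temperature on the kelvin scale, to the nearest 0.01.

Initial temperature in Celsius: (848.7 - 32) × 5/9 = 453.7222°C.
Final Celsius temperature: 453.7222 + 49.0000 = 502.7222°C.
In kelvin: 502.7222 + 273.15 = 775.87 K.

775.87 K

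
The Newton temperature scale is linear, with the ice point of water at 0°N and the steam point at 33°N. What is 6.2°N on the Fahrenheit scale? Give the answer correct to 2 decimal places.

65.82°F

Linear interpolation between the fixed points: C = (6.2 - 0) × 100 / (33 - 0) = 18.7879°C.
Then 18.7879 × 1.8 + 32 = 65.82°F.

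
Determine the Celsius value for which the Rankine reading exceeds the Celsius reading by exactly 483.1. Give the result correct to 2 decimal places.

Let C be the Celsius reading. The Rankine reading is R = 1.8·C + 491.67.
Require R - C = 483.1: (0.8)·C + 491.67 = 483.1.
C = (483.1 - 491.67) / (0.8) = -10.71.

-10.71°C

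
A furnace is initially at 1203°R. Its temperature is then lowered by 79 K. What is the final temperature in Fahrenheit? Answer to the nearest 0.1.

Initial temperature in Celsius: (1203 - 491.67) × 5/9 = 395.1833°C.
The 79 K change is an interval; Kelvin and Celsius degrees are the same size, so ΔC = -79°C.
Final Celsius temperature: 395.1833 - 79.0000 = 316.1833°C.
In Fahrenheit: 316.1833 × 1.8 + 32 = 601.1°F.

601.1°F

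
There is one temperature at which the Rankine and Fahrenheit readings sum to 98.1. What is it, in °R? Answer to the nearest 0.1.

278.9°R

Let R be the Rankine reading. The Fahrenheit reading is F = 1·R - 459.67.
Require R + F = 98.1: (2)·R - 459.67 = 98.1.
R = (98.1 + 459.67) / (2) = 278.9.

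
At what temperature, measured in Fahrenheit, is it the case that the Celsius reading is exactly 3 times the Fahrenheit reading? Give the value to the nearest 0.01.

Let F be the Fahrenheit reading. The Celsius reading is C = 5/9·F - 17.7778.
Require C = 3·F: 5/9·F - 17.7778 = 3·F.
(-22/9)·F = 17.7778  ⇒  F = -7.27.

-7.27°F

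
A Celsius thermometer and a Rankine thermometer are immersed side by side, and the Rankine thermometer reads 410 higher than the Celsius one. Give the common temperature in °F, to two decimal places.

-151.76°F

Let x be the Celsius reading; then the Rankine reading is 1.8·x + 491.67.
(1.8·x + 491.67) - x = 410  ⇒  (0.8)·x = -81.67  ⇒  x = -102.0875°C.
In Fahrenheit: -102.0875 × 1.8 + 32 = -151.76°F.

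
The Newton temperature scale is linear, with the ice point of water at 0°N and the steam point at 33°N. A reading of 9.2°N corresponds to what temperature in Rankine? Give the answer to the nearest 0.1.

541.9°R

Linear interpolation between the fixed points: C = (9.2 - 0) × 100 / (33 - 0) = 27.8788°C.
Then 27.8788 × 1.8 + 491.67 = 541.9°R.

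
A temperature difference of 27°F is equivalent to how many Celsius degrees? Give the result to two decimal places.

Only the scale ratio 5/9 matters for a change in temperature.
27 × 5/9 = 15.00.

15.00°C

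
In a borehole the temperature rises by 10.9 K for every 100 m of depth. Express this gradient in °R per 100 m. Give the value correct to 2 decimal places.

Since only a temperature interval is involved, the additive offset between the scales drops out.
A change of 1 K is a change of 1.8°R, so 10.9 × 1.8 = 19.62.

19.62 °R/100 m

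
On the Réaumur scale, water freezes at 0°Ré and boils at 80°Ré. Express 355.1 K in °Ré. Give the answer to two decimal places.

65.56°Ré

First in Celsius: 355.1 - 273.15 = 81.9500°C.
Linearly onto the Réaumur scale: 0 + (81.9500 / 100) × (80 - 0) = 65.56°Ré.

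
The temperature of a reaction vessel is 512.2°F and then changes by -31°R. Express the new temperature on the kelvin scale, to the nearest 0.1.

522.7 K

Initial temperature in Celsius: (512.2 - 32) × 5/9 = 266.7778°C.
The 31°R change is an interval, so only the factor 5/9 applies: -31 × 5/9 = -17.2222°C.
Final Celsius temperature: 266.7778 - 17.2222 = 249.5556°C.
In kelvin: 249.5556 + 273.15 = 522.7 K.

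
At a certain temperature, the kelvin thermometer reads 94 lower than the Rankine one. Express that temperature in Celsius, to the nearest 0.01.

Let x be the Rankine reading; then the kelvin reading is 5/9·x.
(5/9·x) - x = -94  ⇒  (-4/9)·x = -94  ⇒  x = 211.5000°R.
In Celsius: (211.5 - 491.67) × 5/9 = -155.65°C.

-155.65°C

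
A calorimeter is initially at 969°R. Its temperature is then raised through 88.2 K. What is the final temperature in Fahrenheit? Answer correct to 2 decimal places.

Initial temperature in Celsius: (969 - 491.67) × 5/9 = 265.1833°C.
The 88.2 K change is an interval; Kelvin and Celsius degrees are the same size, so ΔC = +88.2°C.
Final Celsius temperature: 265.1833 + 88.2000 = 353.3833°C.
In Fahrenheit: 353.3833 × 1.8 + 32 = 668.09°F.

668.09°F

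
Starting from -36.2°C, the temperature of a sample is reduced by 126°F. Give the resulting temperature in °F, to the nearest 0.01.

-159.16°F

The 126°F change is an interval, so only the factor 5/9 applies: -126 × 5/9 = -70.0000°C.
Final Celsius temperature: -36.2000 - 70.0000 = -106.2000°C.
In Fahrenheit: -106.2000 × 1.8 + 32 = -159.16°F.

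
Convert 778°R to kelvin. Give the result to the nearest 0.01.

In Celsius: (778 - 491.67) × 5/9 = 159.0722°C.
In kelvin: 159.0722 + 273.15 = 432.22 K.

432.22 K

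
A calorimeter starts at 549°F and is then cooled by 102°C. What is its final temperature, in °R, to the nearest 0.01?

Initial temperature in Celsius: (549 - 32) × 5/9 = 287.2222°C.
Final Celsius temperature: 287.2222 - 102.0000 = 185.2222°C.
In Rankine: 185.2222 × 1.8 + 491.67 = 825.07°R.

825.07°R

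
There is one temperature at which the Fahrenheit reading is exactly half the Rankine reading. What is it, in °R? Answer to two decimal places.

Let R be the Rankine reading. The Fahrenheit reading is F = 1·R - 459.67.
Require F = 0.5·R: 1·R - 459.67 = 0.5·R.
(0.5)·R = 459.67  ⇒  R = 919.34.

919.34°R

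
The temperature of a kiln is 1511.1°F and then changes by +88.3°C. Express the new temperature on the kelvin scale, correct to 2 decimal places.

1183.17 K

Initial temperature in Celsius: (1511.1 - 32) × 5/9 = 821.7222°C.
Final Celsius temperature: 821.7222 + 88.3000 = 910.0222°C.
In kelvin: 910.0222 + 273.15 = 1183.17 K.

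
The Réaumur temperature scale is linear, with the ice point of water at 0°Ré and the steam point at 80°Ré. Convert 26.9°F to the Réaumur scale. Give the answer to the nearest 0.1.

-2.3°Ré

First in Celsius: (26.9 - 32) × 5/9 = -2.8333°C.
Linearly onto the Réaumur scale: 0 + (-2.8333 / 100) × (80 - 0) = -2.3°Ré.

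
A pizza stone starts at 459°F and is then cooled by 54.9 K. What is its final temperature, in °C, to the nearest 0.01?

182.32°C

Initial temperature in Celsius: (459 - 32) × 5/9 = 237.2222°C.
The 54.9 K change is an interval; Kelvin and Celsius degrees are the same size, so ΔC = -54.9°C.
Final Celsius temperature: 237.2222 - 54.9000 = 182.3222°C.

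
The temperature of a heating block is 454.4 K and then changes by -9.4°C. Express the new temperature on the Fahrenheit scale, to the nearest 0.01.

341.33°F

Initial temperature in Celsius: 454.4 - 273.15 = 181.2500°C.
Final Celsius temperature: 181.2500 - 9.4000 = 171.8500°C.
In Fahrenheit: 171.8500 × 1.8 + 32 = 341.33°F.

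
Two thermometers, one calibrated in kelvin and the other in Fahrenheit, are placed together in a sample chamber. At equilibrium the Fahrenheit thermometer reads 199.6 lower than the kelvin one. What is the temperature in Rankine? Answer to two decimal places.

585.16°R

Let x be the kelvin reading; then the Fahrenheit reading is 1.8·x - 459.67.
(1.8·x - 459.67) - x = -199.6  ⇒  (0.8)·x = 260.07  ⇒  x = 325.0875 K.
In Celsius: 325.0875 - 273.15 = 51.9375°C.
In Rankine: 51.9375 × 1.8 + 491.67 = 585.16°R.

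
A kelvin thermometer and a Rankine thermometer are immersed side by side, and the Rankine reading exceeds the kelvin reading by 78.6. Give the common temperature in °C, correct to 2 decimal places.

-174.90°C

Let x be the kelvin reading; then the Rankine reading is 1.8·x.
(1.8·x) - x = 78.6  ⇒  (0.8)·x = 78.6  ⇒  x = 98.2500 K.
In Celsius: 98.25 - 273.15 = -174.90°C.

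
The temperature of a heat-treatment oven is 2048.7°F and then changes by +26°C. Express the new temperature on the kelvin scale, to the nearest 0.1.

Initial temperature in Celsius: (2048.7 - 32) × 5/9 = 1120.3889°C.
Final Celsius temperature: 1120.3889 + 26.0000 = 1146.3889°C.
In kelvin: 1146.3889 + 273.15 = 1419.5 K.

1419.5 K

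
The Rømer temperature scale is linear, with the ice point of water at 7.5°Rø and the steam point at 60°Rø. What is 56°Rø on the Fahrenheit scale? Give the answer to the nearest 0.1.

Linear interpolation between the fixed points: C = (56 - 7.5) × 100 / (60 - 7.5) = 92.3810°C.
Then 92.3810 × 1.8 + 32 = 198.3°F.

198.3°F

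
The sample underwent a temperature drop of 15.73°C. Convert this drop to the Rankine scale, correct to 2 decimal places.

28.31°R

An interval of 1°C corresponds to 1.8°R.
15.73 × 1.8 = 28.31.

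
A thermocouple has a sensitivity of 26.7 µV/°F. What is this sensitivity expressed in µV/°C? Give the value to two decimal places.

48.06 µV/°C

Since only a temperature interval is involved, the additive offset between the scales drops out.
A change of 1°C is a change of 1.8°F, so per °C the value is 26.7 × 1.8 = 48.06.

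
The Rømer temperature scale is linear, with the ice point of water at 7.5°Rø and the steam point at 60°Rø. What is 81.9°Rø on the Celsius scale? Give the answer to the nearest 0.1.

141.7°C

Linear interpolation between the fixed points: C = (81.9 - 7.5) × 100 / (60 - 7.5) = 141.7143°C.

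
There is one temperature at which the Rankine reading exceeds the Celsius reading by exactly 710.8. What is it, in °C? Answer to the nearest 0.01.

Let C be the Celsius reading. The Rankine reading is R = 1.8·C + 491.67.
Require R - C = 710.8: (0.8)·C + 491.67 = 710.8.
C = (710.8 - 491.67) / (0.8) = 273.91.

273.91°C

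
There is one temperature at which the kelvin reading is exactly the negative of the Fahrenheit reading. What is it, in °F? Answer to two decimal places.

Let F be the Fahrenheit reading. The kelvin reading is K = 5/9·F + 255.372.
Require K = -1·F: 5/9·F + 255.372 = -1·F.
(14/9)·F = -255.372  ⇒  F = -164.17.

-164.17°F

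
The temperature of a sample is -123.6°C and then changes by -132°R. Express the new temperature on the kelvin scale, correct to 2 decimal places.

The 132°R change is an interval, so only the factor 5/9 applies: -132 × 5/9 = -73.3333°C.
Final Celsius temperature: -123.6000 - 73.3333 = -196.9333°C.
In kelvin: -196.9333 + 273.15 = 76.22 K.

76.22 K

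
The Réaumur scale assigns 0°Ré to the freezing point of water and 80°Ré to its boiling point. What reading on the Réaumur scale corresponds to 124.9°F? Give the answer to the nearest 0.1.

First in Celsius: (124.9 - 32) × 5/9 = 51.6111°C.
Linearly onto the Réaumur scale: 0 + (51.6111 / 100) × (80 - 0) = 41.3°Ré.

41.3°Ré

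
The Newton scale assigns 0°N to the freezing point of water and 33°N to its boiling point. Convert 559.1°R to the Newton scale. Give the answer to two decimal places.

12.36°N

First in Celsius: (559.1 - 491.67) × 5/9 = 37.4611°C.
Linearly onto the Newton scale: 0 + (37.4611 / 100) × (33 - 0) = 12.36°N.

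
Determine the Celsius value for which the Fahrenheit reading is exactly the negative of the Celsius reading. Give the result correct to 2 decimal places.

Let C be the Celsius reading. The Fahrenheit reading is F = 1.8·C + 32.
Require F = -1·C: 1.8·C + 32 = -1·C.
(2.8)·C = -32  ⇒  C = -11.43.

-11.43°C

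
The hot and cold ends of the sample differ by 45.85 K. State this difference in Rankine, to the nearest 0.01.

For a temperature interval the offset drops out; only the factor 1.8 applies.
45.85 × 1.8 = 82.53.

82.53°R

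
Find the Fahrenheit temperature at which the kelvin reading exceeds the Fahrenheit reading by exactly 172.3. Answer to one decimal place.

186.9°F

Let F be the Fahrenheit reading. The kelvin reading is K = 5/9·F + 255.372.
Require K - F = 172.3: (-4/9)·F + 255.372 = 172.3.
F = (172.3 - 255.372) / (-4/9) = 186.9.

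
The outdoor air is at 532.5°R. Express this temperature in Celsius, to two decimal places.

22.68°C

In Celsius: (532.5 - 491.67) × 5/9 = 22.6833°C.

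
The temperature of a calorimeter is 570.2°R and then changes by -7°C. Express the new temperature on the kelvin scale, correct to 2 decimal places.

Initial temperature in Celsius: (570.2 - 491.67) × 5/9 = 43.6278°C.
Final Celsius temperature: 43.6278 - 7.0000 = 36.6278°C.
In kelvin: 36.6278 + 273.15 = 309.78 K.

309.78 K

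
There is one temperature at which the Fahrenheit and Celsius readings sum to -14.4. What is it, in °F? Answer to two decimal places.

2.17°F

Let F be the Fahrenheit reading. The Celsius reading is C = 5/9·F - 17.7778.
Require F + C = -14.4: (14/9)·F - 17.7778 = -14.4.
F = (-14.4 + 17.7778) / (14/9) = 2.17.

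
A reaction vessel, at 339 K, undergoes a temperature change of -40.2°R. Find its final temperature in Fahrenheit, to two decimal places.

Initial temperature in Celsius: 339 - 273.15 = 65.8500°C.
The 40.2°R change is an interval, so only the factor 5/9 applies: -40.2 × 5/9 = -22.3333°C.
Final Celsius temperature: 65.8500 - 22.3333 = 43.5167°C.
In Fahrenheit: 43.5167 × 1.8 + 32 = 110.33°F.

110.33°F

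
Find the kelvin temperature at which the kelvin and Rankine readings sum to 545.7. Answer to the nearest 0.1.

194.9 K

Let K be the kelvin reading. The Rankine reading is R = 1.8·K.
Require K + R = 545.7: (2.8)·K = 545.7.
K = (545.7) / (2.8) = 194.9.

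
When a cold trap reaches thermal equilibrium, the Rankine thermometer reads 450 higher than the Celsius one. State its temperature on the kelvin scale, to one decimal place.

Let x be the Celsius reading; then the Rankine reading is 1.8·x + 491.67.
(1.8·x + 491.67) - x = 450  ⇒  (0.8)·x = -41.67  ⇒  x = -52.0875°C.
In kelvin: -52.0875 + 273.15 = 221.1 K.

221.1 K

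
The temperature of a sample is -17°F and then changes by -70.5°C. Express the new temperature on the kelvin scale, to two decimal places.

Initial temperature in Celsius: (-17 - 32) × 5/9 = -27.2222°C.
Final Celsius temperature: -27.2222 - 70.5000 = -97.7222°C.
In kelvin: -97.7222 + 273.15 = 175.43 K.

175.43 K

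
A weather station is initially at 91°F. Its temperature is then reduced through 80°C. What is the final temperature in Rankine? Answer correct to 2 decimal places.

Initial temperature in Celsius: (91 - 32) × 5/9 = 32.7778°C.
Final Celsius temperature: 32.7778 - 80.0000 = -47.2222°C.
In Rankine: -47.2222 × 1.8 + 491.67 = 406.67°R.

406.67°R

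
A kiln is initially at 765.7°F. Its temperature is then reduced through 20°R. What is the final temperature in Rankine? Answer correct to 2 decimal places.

Initial temperature in Celsius: (765.7 - 32) × 5/9 = 407.6111°C.
The 20°R change is an interval, so only the factor 5/9 applies: -20 × 5/9 = -11.1111°C.
Final Celsius temperature: 407.6111 - 11.1111 = 396.5000°C.
In Rankine: 396.5000 × 1.8 + 491.67 = 1205.37°R.

1205.37°R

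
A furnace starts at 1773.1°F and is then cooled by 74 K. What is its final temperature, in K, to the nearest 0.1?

Initial temperature in Celsius: (1773.1 - 32) × 5/9 = 967.2778°C.
The 74 K change is an interval; Kelvin and Celsius degrees are the same size, so ΔC = -74°C.
Final Celsius temperature: 967.2778 - 74.0000 = 893.2778°C.
In kelvin: 893.2778 + 273.15 = 1166.4 K.

1166.4 K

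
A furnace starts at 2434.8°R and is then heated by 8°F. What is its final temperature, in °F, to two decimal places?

Initial temperature in Celsius: (2434.8 - 491.67) × 5/9 = 1079.5167°C.
The 8°F change is an interval, so only the factor 5/9 applies: +8 × 5/9 = +4.4444°C.
Final Celsius temperature: 1079.5167 + 4.4444 = 1083.9611°C.
In Fahrenheit: 1083.9611 × 1.8 + 32 = 1983.13°F.

1983.13°F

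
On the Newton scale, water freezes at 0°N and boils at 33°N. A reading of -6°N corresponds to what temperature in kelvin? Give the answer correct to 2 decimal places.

254.97 K

Linear interpolation between the fixed points: C = (-6 - 0) × 100 / (33 - 0) = -18.1818°C.
Then -18.1818 + 273.15 = 254.97 K.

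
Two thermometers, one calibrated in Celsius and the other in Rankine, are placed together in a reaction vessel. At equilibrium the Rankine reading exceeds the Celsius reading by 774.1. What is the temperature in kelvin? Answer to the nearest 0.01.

626.19 K

Let x be the Celsius reading; then the Rankine reading is 1.8·x + 491.67.
(1.8·x + 491.67) - x = 774.1  ⇒  (0.8)·x = 282.43  ⇒  x = 353.0375°C.
In kelvin: 353.0375 + 273.15 = 626.19 K.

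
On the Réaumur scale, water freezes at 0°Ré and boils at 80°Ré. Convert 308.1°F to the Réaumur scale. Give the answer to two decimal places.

First in Celsius: (308.1 - 32) × 5/9 = 153.3889°C.
Linearly onto the Réaumur scale: 0 + (153.3889 / 100) × (80 - 0) = 122.71°Ré.

122.71°Ré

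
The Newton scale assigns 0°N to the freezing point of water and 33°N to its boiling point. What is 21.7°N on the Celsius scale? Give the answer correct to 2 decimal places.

65.76°C

Linear interpolation between the fixed points: C = (21.7 - 0) × 100 / (33 - 0) = 65.7576°C.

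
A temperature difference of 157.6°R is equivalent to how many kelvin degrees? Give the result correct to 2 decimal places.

87.56 K

An interval of 1°R corresponds to 5/9 K.
157.6 × 5/9 = 87.56.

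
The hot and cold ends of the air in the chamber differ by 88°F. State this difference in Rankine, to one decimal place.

88.0°R

Fahrenheit and Rankine degrees are the same size, so the interval is unchanged: 88.0.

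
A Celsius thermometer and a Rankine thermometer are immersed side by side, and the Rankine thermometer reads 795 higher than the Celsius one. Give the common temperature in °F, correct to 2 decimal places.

714.49°F

Let x be the Celsius reading; then the Rankine reading is 1.8·x + 491.67.
(1.8·x + 491.67) - x = 795  ⇒  (0.8)·x = 303.33  ⇒  x = 379.1625°C.
In Fahrenheit: 379.1625 × 1.8 + 32 = 714.49°F.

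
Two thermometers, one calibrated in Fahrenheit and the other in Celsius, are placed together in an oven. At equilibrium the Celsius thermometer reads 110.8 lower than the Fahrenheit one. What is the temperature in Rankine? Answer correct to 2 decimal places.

Let x be the Fahrenheit reading; then the Celsius reading is 5/9·x - 17.7778.
(5/9·x - 17.7778) - x = -110.8  ⇒  (-4/9)·x = -93.0222  ⇒  x = 209.3000°F.
In Celsius: (209.3 - 32) × 5/9 = 98.5000°C.
In Rankine: 98.5000 × 1.8 + 491.67 = 668.97°R.

668.97°R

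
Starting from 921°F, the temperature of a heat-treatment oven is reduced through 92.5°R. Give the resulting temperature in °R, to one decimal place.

Initial temperature in Celsius: (921 - 32) × 5/9 = 493.8889°C.
The 92.5°R change is an interval, so only the factor 5/9 applies: -92.5 × 5/9 = -51.3889°C.
Final Celsius temperature: 493.8889 - 51.3889 = 442.5000°C.
In Rankine: 442.5000 × 1.8 + 491.67 = 1288.2°R.

1288.2°R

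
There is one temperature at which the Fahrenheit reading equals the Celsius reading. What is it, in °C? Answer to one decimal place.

-40.0°C

Let C be the Celsius reading. The Fahrenheit reading is F = 1.8·C + 32.
Set F = C: 1.8·C + 32 = C.
(0.8)·C = -32  ⇒  C = -40.0.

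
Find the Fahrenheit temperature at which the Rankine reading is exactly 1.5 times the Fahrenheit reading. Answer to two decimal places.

Let F be the Fahrenheit reading. The Rankine reading is R = 1·F + 459.67.
Require R = 1.5·F: 1·F + 459.67 = 1.5·F.
(-0.5)·F = -459.67  ⇒  F = 919.34.

919.34°F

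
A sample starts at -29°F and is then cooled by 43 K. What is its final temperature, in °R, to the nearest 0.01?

Initial temperature in Celsius: (-29 - 32) × 5/9 = -33.8889°C.
The 43 K change is an interval; Kelvin and Celsius degrees are the same size, so ΔC = -43°C.
Final Celsius temperature: -33.8889 - 43.0000 = -76.8889°C.
In Rankine: -76.8889 × 1.8 + 491.67 = 353.27°R.

353.27°R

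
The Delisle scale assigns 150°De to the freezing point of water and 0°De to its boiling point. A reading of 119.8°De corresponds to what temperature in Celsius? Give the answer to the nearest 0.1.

20.1°C

Linear interpolation between the fixed points: C = (119.8 - 150) × 100 / (0 - 150) = 20.1333°C.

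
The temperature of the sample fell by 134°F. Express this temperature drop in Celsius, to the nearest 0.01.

For a temperature interval the offset drops out; only the factor 5/9 applies.
134 × 5/9 = 74.44.

74.44°C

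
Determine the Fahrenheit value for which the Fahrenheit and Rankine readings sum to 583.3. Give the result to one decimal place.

Let F be the Fahrenheit reading. The Rankine reading is R = 1·F + 459.67.
Require F + R = 583.3: (2)·F + 459.67 = 583.3.
F = (583.3 - 459.67) / (2) = 61.8.

61.8°F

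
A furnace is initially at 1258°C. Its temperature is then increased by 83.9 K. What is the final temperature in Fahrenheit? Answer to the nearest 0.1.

The 83.9 K change is an interval; Kelvin and Celsius degrees are the same size, so ΔC = +83.9°C.
Final Celsius temperature: 1258.0000 + 83.9000 = 1341.9000°C.
In Fahrenheit: 1341.9000 × 1.8 + 32 = 2447.4°F.

2447.4°F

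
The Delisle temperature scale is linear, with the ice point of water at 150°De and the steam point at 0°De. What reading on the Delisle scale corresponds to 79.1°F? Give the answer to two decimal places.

First in Celsius: (79.1 - 32) × 5/9 = 26.1667°C.
Linearly onto the Delisle scale: 150 + (26.1667 / 100) × (0 - 150) = 110.75°De.

110.75°De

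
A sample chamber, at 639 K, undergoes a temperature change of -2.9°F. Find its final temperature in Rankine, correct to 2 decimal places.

1147.30°R

Initial temperature in Celsius: 639 - 273.15 = 365.8500°C.
The 2.9°F change is an interval, so only the factor 5/9 applies: -2.9 × 5/9 = -1.6111°C.
Final Celsius temperature: 365.8500 - 1.6111 = 364.2389°C.
In Rankine: 364.2389 × 1.8 + 491.67 = 1147.30°R.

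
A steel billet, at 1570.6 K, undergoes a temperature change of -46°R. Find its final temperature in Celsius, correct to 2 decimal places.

Initial temperature in Celsius: 1570.6 - 273.15 = 1297.4500°C.
The 46°R change is an interval, so only the factor 5/9 applies: -46 × 5/9 = -25.5556°C.
Final Celsius temperature: 1297.4500 - 25.5556 = 1271.8944°C.

1271.89°C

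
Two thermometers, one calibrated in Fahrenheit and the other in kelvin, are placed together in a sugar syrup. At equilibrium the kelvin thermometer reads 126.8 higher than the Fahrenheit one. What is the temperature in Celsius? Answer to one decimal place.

142.9°C

Let x be the Fahrenheit reading; then the kelvin reading is 5/9·x + 255.372.
(5/9·x + 255.372) - x = 126.8  ⇒  (-4/9)·x = -128.572  ⇒  x = 289.2875°F.
In Celsius: (289.2875 - 32) × 5/9 = 142.9°C.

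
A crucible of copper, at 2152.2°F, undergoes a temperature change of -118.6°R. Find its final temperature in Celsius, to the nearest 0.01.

Initial temperature in Celsius: (2152.2 - 32) × 5/9 = 1177.8889°C.
The 118.6°R change is an interval, so only the factor 5/9 applies: -118.6 × 5/9 = -65.8889°C.
Final Celsius temperature: 1177.8889 - 65.8889 = 1112.0000°C.

1112.00°C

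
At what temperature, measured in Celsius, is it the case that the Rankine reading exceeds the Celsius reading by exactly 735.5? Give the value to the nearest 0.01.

Let C be the Celsius reading. The Rankine reading is R = 1.8·C + 491.67.
Require R - C = 735.5: (0.8)·C + 491.67 = 735.5.
C = (735.5 - 491.67) / (0.8) = 304.79.

304.79°C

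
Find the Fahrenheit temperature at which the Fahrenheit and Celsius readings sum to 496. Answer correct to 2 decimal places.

Let F be the Fahrenheit reading. The Celsius reading is C = 5/9·F - 17.7778.
Require F + C = 496: (14/9)·F - 17.7778 = 496.
F = (496 + 17.7778) / (14/9) = 330.29.

330.29°F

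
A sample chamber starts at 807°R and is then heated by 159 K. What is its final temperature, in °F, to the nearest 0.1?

Initial temperature in Celsius: (807 - 491.67) × 5/9 = 175.1833°C.
The 159 K change is an interval; Kelvin and Celsius degrees are the same size, so ΔC = +159°C.
Final Celsius temperature: 175.1833 + 159.0000 = 334.1833°C.
In Fahrenheit: 334.1833 × 1.8 + 32 = 633.5°F.

633.5°F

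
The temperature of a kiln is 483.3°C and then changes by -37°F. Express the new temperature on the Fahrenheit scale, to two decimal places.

864.94°F

The 37°F change is an interval, so only the factor 5/9 applies: -37 × 5/9 = -20.5556°C.
Final Celsius temperature: 483.3000 - 20.5556 = 462.7444°C.
In Fahrenheit: 462.7444 × 1.8 + 32 = 864.94°F.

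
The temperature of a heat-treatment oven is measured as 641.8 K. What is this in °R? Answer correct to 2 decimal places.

1155.24°R

In Celsius: 641.8 - 273.15 = 368.6500°C.
In Rankine: 368.6500 × 1.8 + 491.67 = 1155.24°R.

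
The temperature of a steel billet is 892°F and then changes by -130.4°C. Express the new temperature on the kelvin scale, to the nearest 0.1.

Initial temperature in Celsius: (892 - 32) × 5/9 = 477.7778°C.
Final Celsius temperature: 477.7778 - 130.4000 = 347.3778°C.
In kelvin: 347.3778 + 273.15 = 620.5 K.

620.5 K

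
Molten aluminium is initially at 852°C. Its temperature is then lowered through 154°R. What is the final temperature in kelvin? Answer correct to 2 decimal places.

1039.59 K

The 154°R change is an interval, so only the factor 5/9 applies: -154 × 5/9 = -85.5556°C.
Final Celsius temperature: 852.0000 - 85.5556 = 766.4444°C.
In kelvin: 766.4444 + 273.15 = 1039.59 K.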